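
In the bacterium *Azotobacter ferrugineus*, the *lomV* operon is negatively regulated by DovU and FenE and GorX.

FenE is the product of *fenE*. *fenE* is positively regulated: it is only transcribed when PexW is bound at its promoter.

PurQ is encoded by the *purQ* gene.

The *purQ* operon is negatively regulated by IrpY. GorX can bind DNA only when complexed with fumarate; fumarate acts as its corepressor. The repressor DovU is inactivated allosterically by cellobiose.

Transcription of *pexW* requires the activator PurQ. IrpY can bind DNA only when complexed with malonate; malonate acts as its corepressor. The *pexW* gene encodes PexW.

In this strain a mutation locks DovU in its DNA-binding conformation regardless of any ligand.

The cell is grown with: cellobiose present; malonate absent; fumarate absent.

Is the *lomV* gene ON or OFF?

DovU is constitutively active in this strain.
Malonate is absent, so IrpY is inactive.
With no repressor bound, *purQ* is transcribed.
So PurQ is produced and active.
No repressor is bound and PurQ is active, so *pexW* is transcribed.
So PexW is produced and active.
No repressor is bound and PexW is active, so *fenE* is transcribed.
So FenE is produced and active.
Fumarate is absent, so GorX is inactive.
With repressor DovU bound, *lomV* is not transcribed.

OFF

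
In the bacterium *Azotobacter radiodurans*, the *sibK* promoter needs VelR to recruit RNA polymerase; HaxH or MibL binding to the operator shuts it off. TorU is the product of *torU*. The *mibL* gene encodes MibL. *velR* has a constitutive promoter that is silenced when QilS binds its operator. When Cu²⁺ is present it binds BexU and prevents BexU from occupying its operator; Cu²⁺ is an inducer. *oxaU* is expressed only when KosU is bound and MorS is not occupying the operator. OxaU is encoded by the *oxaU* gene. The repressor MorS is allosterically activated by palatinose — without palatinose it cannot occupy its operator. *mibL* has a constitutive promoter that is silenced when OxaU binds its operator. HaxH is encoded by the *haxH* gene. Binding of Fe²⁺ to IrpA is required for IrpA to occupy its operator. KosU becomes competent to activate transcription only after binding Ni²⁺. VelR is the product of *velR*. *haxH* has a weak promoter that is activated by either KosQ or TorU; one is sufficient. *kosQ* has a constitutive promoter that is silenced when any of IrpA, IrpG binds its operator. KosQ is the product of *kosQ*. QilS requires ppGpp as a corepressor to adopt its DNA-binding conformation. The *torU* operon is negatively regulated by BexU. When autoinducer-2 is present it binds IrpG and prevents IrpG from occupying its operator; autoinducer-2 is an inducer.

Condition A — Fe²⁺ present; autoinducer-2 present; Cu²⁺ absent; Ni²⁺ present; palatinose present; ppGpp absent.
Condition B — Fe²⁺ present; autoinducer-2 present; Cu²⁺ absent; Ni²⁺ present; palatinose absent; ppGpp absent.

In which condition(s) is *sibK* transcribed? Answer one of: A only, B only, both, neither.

B only

Condition A:
Fe²⁺ is present, so IrpA is active.
Autoinducer-2 is present, so IrpG is inactive.
With repressor IrpA bound, *kosQ* is not transcribed.
So KosQ is not produced.
Cu²⁺ is absent, so BexU is active.
With repressor BexU bound, *torU* is not transcribed.
So TorU is not produced.
No activator is available at the *haxH* promoter, so *haxH* is not transcribed.
So HaxH is not produced.
Ni²⁺ is present, so KosU is active.
Palatinose is present, so MorS is active.
With repressor MorS bound, *oxaU* is not transcribed.
So OxaU is not produced.
With no repressor bound, *mibL* is transcribed.
So MibL is produced and active.
ppGpp is absent, so QilS is inactive.
With no repressor bound, *velR* is transcribed.
So VelR is produced and active.
With repressor MibL bound, *sibK* is not transcribed.
→ *sibK* is OFF in A.
Condition B:
Fe²⁺ is present, so IrpA is active.
Autoinducer-2 is present, so IrpG is inactive.
With repressor IrpA bound, *kosQ* is not transcribed.
So KosQ is not produced.
Cu²⁺ is absent, so BexU is active.
With repressor BexU bound, *torU* is not transcribed.
So TorU is not produced.
No activator is available at the *haxH* promoter, so *haxH* is not transcribed.
So HaxH is not produced.
Ni²⁺ is present, so KosU is active.
Palatinose is absent, so MorS is inactive.
No repressor is bound and KosU is active, so *oxaU* is transcribed.
So OxaU is produced and active.
With repressor OxaU bound, *mibL* is not transcribed.
So MibL is not produced.
ppGpp is absent, so QilS is inactive.
With no repressor bound, *velR* is transcribed.
So VelR is produced and active.
No repressor is bound and VelR is active, so *sibK* is transcribed.
→ *sibK* is ON in B.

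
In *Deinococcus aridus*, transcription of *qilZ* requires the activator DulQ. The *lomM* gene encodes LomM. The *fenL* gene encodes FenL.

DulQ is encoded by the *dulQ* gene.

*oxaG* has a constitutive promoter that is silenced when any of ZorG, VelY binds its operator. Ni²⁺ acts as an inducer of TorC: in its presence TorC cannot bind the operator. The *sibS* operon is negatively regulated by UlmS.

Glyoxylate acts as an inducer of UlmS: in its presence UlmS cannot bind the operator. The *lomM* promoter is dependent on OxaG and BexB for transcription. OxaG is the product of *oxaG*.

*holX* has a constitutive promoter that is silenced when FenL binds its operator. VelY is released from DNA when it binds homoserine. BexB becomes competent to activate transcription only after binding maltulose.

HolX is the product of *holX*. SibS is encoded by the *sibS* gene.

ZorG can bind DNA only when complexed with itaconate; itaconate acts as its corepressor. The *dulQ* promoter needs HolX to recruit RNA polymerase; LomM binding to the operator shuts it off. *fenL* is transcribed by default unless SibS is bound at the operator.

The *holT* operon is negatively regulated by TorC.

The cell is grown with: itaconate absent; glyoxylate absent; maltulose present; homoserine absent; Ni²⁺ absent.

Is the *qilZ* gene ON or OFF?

OFF

Glyoxylate is absent, so UlmS is active.
With repressor UlmS bound, *sibS* is not transcribed.
So SibS is not produced.
With no repressor bound, *fenL* is transcribed.
So FenL is produced and active.
With repressor FenL bound, *holX* is not transcribed.
So HolX is not produced.
Itaconate is absent, so ZorG is inactive.
Homoserine is absent, so VelY is active.
With repressor VelY bound, *oxaG* is not transcribed.
So OxaG is not produced.
Maltulose is present, so BexB is active.
Required activator OxaG is absent, so *lomM* is not transcribed.
So LomM is not produced.
Required activator HolX is absent, so *dulQ* is not transcribed.
So DulQ is not produced.
Required activator DulQ is absent, so *qilZ* is not transcribed.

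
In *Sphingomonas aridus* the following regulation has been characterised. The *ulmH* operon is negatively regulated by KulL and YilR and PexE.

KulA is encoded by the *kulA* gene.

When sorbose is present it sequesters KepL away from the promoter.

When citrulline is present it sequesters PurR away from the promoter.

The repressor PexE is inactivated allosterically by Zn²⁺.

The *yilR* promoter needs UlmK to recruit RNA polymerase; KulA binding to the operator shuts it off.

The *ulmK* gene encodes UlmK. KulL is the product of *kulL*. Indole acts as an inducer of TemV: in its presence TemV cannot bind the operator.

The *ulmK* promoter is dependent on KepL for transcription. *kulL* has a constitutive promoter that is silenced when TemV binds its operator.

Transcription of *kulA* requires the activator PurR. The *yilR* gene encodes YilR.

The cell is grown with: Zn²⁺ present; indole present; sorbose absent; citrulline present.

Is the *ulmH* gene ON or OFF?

OFF

Indole is present, so TemV is inactive.
With no repressor bound, *kulL* is transcribed.
So KulL is produced and active.
Sorbose is absent, so KepL is active.
No repressor is bound and KepL is active, so *ulmK* is transcribed.
So UlmK is produced and active.
Citrulline is present, so PurR is inactive.
Required activator PurR is absent, so *kulA* is not transcribed.
So KulA is not produced.
No repressor is bound and UlmK is active, so *yilR* is transcribed.
So YilR is produced and active.
Zn²⁺ is present, so PexE is inactive.
With repressor KulL bound, *ulmH* is not transcribed.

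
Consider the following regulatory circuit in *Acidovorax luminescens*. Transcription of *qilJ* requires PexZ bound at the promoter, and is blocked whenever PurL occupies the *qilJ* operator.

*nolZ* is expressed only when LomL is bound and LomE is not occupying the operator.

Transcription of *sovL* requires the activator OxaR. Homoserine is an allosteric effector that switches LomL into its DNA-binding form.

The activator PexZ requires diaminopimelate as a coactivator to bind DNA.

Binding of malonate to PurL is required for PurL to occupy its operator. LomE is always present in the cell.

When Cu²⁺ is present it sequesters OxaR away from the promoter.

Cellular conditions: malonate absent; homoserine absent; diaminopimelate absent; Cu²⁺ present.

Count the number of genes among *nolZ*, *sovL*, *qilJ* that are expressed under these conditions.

0

LomE is produced constitutively and is active.
Homoserine is absent, so LomL is inactive.
With repressor LomE bound, *nolZ* is not transcribed.
→ *nolZ* is OFF.
Cu²⁺ is present, so OxaR is inactive.
Required activator OxaR is absent, so *sovL* is not transcribed.
→ *sovL* is OFF.
Diaminopimelate is absent, so PexZ is inactive.
Malonate is absent, so PurL is inactive.
Required activator PexZ is absent, so *qilJ* is not transcribed.
→ *qilJ* is OFF.
0 of the 3 genes are transcribed.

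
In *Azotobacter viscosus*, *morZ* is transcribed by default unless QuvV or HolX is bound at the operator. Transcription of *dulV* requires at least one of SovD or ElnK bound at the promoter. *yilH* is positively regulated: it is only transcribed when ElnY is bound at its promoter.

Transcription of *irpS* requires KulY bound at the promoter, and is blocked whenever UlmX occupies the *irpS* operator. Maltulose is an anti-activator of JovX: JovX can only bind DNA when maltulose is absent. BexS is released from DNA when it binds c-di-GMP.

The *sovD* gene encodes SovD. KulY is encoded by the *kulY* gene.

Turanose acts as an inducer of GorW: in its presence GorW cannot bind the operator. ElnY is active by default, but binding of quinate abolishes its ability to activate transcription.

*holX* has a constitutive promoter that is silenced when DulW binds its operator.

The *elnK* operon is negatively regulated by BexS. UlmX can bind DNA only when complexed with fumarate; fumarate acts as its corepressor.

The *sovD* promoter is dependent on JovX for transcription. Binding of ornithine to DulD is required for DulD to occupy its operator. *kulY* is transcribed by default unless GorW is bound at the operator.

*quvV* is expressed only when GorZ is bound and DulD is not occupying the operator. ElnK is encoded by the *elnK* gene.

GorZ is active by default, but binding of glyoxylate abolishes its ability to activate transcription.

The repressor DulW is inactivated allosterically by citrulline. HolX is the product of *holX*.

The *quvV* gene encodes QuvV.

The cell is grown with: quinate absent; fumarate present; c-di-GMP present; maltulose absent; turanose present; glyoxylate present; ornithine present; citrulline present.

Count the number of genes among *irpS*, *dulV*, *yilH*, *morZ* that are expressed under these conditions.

2

Turanose is present, so GorW is inactive.
With no repressor bound, *kulY* is transcribed.
So KulY is produced and active.
Fumarate is present, so UlmX is active.
With repressor UlmX bound, *irpS* is not transcribed.
→ *irpS* is OFF.
Maltulose is absent, so JovX is active.
No repressor is bound and JovX is active, so *sovD* is transcribed.
So SovD is produced and active.
c-di-GMP is present, so BexS is inactive.
With no repressor bound, *elnK* is transcribed.
So ElnK is produced and active.
Activator SovD is present, so *dulV* is transcribed.
→ *dulV* is ON.
Quinate is absent, so ElnY is active.
No repressor is bound and ElnY is active, so *yilH* is transcribed.
→ *yilH* is ON.
Ornithine is present, so DulD is active.
Glyoxylate is present, so GorZ is inactive.
With repressor DulD bound, *quvV* is not transcribed.
So QuvV is not produced.
Citrulline is present, so DulW is inactive.
With no repressor bound, *holX* is transcribed.
So HolX is produced and active.
With repressor HolX bound, *morZ* is not transcribed.
→ *morZ* is OFF.
2 of the 4 genes are transcribed.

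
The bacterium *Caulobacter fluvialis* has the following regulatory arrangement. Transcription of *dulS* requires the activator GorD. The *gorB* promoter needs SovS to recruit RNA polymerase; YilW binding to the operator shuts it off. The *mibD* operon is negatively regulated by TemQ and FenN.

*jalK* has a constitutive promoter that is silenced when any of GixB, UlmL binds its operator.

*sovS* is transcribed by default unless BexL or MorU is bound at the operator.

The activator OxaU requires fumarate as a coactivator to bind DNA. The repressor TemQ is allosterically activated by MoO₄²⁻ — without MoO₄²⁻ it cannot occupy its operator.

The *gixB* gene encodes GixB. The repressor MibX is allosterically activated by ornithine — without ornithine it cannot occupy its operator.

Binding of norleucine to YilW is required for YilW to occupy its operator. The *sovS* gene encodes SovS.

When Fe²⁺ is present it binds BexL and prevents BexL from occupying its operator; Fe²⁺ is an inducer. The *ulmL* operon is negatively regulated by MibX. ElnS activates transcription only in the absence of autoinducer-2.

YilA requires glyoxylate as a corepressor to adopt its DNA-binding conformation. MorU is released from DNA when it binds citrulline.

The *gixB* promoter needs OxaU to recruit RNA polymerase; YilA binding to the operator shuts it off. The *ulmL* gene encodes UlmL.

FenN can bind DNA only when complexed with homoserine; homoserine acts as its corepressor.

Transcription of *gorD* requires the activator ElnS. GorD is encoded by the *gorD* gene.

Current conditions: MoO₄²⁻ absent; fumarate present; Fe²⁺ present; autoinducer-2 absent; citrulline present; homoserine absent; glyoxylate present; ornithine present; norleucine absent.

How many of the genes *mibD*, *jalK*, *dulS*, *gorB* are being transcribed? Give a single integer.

4

MoO₄²⁻ is absent, so TemQ is inactive.
Homoserine is absent, so FenN is inactive.
With no repressor bound, *mibD* is transcribed.
→ *mibD* is ON.
Glyoxylate is present, so YilA is active.
Fumarate is present, so OxaU is active.
With repressor YilA bound, *gixB* is not transcribed.
So GixB is not produced.
Ornithine is present, so MibX is active.
With repressor MibX bound, *ulmL* is not transcribed.
So UlmL is not produced.
With no repressor bound, *jalK* is transcribed.
→ *jalK* is ON.
Autoinducer-2 is absent, so ElnS is active.
No repressor is bound and ElnS is active, so *gorD* is transcribed.
So GorD is produced and active.
No repressor is bound and GorD is active, so *dulS* is transcribed.
→ *dulS* is ON.
Fe²⁺ is present, so BexL is inactive.
Citrulline is present, so MorU is inactive.
With no repressor bound, *sovS* is transcribed.
So SovS is produced and active.
Norleucine is absent, so YilW is inactive.
No repressor is bound and SovS is active, so *gorB* is transcribed.
→ *gorB* is ON.
4 of the 4 genes are transcribed.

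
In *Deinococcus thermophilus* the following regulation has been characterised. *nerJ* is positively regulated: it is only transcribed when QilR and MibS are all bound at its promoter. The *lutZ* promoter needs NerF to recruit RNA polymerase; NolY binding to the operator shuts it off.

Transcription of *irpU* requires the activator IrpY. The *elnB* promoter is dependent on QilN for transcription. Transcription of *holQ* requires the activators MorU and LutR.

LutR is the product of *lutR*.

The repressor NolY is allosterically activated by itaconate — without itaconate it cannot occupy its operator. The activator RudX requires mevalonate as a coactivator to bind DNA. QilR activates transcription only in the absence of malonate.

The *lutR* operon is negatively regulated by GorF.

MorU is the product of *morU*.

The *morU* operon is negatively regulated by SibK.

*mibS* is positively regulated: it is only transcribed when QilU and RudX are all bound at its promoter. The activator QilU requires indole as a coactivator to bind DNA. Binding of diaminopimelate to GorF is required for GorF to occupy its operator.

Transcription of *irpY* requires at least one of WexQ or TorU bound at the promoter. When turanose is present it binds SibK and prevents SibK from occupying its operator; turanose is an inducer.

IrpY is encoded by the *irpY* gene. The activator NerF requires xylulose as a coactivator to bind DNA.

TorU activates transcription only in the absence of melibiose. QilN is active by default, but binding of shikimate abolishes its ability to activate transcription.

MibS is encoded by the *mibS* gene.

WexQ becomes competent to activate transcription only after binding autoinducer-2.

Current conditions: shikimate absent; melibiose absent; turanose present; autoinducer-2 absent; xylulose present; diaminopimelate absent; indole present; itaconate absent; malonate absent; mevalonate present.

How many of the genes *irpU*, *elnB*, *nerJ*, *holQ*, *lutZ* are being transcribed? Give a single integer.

5

Autoinducer-2 is absent, so WexQ is inactive.
Melibiose is absent, so TorU is active.
Activator TorU is present, so *irpY* is transcribed.
So IrpY is produced and active.
No repressor is bound and IrpY is active, so *irpU* is transcribed.
→ *irpU* is ON.
Shikimate is absent, so QilN is active.
No repressor is bound and QilN is active, so *elnB* is transcribed.
→ *elnB* is ON.
Malonate is absent, so QilR is active.
Indole is present, so QilU is active.
Mevalonate is present, so RudX is active.
No repressor is bound and QilU and RudX are active, so *mibS* is transcribed.
So MibS is produced and active.
No repressor is bound and QilR and MibS are active, so *nerJ* is transcribed.
→ *nerJ* is ON.
Turanose is present, so SibK is inactive.
With no repressor bound, *morU* is transcribed.
So MorU is produced and active.
Diaminopimelate is absent, so GorF is inactive.
With no repressor bound, *lutR* is transcribed.
So LutR is produced and active.
No repressor is bound and MorU and LutR are active, so *holQ* is transcribed.
→ *holQ* is ON.
Itaconate is absent, so NolY is inactive.
Xylulose is present, so NerF is active.
No repressor is bound and NerF is active, so *lutZ* is transcribed.
→ *lutZ* is ON.
5 of the 5 genes are transcribed.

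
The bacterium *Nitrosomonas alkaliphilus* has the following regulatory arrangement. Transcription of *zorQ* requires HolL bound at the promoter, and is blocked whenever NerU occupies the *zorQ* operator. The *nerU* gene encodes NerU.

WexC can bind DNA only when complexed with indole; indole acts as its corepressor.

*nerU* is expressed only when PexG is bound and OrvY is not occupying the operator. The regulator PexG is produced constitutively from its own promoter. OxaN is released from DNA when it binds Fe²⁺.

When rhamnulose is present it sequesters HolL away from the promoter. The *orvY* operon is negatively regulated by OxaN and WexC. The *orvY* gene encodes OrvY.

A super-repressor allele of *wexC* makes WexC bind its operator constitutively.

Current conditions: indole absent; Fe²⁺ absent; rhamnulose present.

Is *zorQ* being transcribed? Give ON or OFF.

OFF

Rhamnulose is present, so HolL is inactive.
PexG is produced constitutively and is active.
Fe²⁺ is absent, so OxaN is active.
WexC is constitutively active in this strain.
With repressor OxaN bound, *orvY* is not transcribed.
So OrvY is not produced.
No repressor is bound and PexG is active, so *nerU* is transcribed.
So NerU is produced and active.
With repressor NerU bound, *zorQ* is not transcribed.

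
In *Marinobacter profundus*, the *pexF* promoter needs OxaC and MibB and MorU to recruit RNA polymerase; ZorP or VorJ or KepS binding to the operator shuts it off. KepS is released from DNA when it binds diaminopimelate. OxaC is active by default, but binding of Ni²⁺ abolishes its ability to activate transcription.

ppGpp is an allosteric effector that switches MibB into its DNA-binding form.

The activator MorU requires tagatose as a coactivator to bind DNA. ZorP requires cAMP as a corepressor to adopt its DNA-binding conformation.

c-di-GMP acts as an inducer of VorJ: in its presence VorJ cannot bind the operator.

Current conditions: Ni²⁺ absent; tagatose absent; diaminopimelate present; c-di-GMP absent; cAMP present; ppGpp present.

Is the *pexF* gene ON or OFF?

OFF

Ni²⁺ is absent, so OxaC is active.
cAMP is present, so ZorP is active.
ppGpp is present, so MibB is active.
c-di-GMP is absent, so VorJ is active.
Tagatose is absent, so MorU is inactive.
Diaminopimelate is present, so KepS is inactive.
With repressor ZorP bound, *pexF* is not transcribed.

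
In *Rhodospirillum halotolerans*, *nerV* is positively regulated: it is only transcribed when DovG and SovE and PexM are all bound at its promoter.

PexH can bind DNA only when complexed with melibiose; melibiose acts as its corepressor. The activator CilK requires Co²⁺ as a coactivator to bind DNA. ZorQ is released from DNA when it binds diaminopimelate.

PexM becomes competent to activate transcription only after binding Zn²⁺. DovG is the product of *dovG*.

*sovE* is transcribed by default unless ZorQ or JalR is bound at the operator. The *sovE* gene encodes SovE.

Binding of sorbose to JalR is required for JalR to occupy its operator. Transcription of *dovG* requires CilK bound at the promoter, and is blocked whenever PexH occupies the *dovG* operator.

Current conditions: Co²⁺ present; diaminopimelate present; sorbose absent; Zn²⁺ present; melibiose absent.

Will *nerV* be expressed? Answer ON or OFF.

Co²⁺ is present, so CilK is active.
Melibiose is absent, so PexH is inactive.
No repressor is bound and CilK is active, so *dovG* is transcribed.
So DovG is produced and active.
Diaminopimelate is present, so ZorQ is inactive.
Sorbose is absent, so JalR is inactive.
With no repressor bound, *sovE* is transcribed.
So SovE is produced and active.
Zn²⁺ is present, so PexM is active.
No repressor is bound and DovG and SovE and PexM are active, so *nerV* is transcribed.

ON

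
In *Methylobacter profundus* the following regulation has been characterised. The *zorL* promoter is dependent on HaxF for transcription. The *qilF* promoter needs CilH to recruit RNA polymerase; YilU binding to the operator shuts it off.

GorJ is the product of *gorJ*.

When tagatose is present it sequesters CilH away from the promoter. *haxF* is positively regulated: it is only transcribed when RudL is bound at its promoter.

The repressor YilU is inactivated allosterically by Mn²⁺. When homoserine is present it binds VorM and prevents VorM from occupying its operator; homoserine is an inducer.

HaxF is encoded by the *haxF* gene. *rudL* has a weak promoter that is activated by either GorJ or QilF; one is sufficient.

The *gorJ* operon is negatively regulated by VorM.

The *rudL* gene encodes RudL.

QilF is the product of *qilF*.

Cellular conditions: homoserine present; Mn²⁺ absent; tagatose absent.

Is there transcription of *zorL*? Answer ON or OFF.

ON

Homoserine is present, so VorM is inactive.
With no repressor bound, *gorJ* is transcribed.
So GorJ is produced and active.
Tagatose is absent, so CilH is active.
Mn²⁺ is absent, so YilU is active.
With repressor YilU bound, *qilF* is not transcribed.
So QilF is not produced.
Activator GorJ is present, so *rudL* is transcribed.
So RudL is produced and active.
No repressor is bound and RudL is active, so *haxF* is transcribed.
So HaxF is produced and active.
No repressor is bound and HaxF is active, so *zorL* is transcribed.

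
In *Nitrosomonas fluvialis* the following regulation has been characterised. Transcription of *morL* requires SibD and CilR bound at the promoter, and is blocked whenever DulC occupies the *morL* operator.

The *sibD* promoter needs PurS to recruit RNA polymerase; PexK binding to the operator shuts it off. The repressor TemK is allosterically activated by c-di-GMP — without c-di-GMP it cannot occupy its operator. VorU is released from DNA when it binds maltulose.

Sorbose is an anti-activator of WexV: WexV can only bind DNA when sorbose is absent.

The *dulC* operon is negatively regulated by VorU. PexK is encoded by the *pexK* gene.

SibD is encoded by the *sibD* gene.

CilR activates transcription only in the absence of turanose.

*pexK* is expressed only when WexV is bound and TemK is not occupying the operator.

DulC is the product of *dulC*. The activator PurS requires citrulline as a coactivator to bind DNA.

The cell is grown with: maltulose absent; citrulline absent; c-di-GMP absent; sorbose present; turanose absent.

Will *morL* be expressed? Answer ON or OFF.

OFF

c-di-GMP is absent, so TemK is inactive.
Sorbose is present, so WexV is inactive.
Required activator WexV is absent, so *pexK* is not transcribed.
So PexK is not produced.
Citrulline is absent, so PurS is inactive.
Required activator PurS is absent, so *sibD* is not transcribed.
So SibD is not produced.
Maltulose is absent, so VorU is active.
With repressor VorU bound, *dulC* is not transcribed.
So DulC is not produced.
Turanose is absent, so CilR is active.
Required activator SibD is absent, so *morL* is not transcribed.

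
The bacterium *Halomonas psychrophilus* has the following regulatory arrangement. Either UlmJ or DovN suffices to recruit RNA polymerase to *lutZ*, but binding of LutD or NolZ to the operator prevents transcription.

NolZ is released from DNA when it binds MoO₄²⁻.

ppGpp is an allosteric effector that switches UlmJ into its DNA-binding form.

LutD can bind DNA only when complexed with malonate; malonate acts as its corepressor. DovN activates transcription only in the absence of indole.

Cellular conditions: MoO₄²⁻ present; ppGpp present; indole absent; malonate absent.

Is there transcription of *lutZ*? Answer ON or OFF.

ON

ppGpp is present, so UlmJ is active.
Indole is absent, so DovN is active.
Malonate is absent, so LutD is inactive.
MoO₄²⁻ is present, so NolZ is inactive.
Activator UlmJ is present, so *lutZ* is transcribed.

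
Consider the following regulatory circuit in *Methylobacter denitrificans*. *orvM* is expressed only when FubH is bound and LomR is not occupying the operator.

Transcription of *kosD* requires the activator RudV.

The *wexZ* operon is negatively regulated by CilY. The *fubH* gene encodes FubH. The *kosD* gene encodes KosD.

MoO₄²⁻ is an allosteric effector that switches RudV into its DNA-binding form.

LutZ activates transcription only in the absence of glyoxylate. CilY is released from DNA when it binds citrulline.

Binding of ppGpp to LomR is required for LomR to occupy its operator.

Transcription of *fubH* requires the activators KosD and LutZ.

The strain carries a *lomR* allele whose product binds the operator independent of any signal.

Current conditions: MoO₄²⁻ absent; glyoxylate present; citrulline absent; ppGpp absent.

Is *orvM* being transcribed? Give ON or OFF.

MoO₄²⁻ is absent, so RudV is inactive.
Required activator RudV is absent, so *kosD* is not transcribed.
So KosD is not produced.
Glyoxylate is present, so LutZ is inactive.
Required activator KosD is absent, so *fubH* is not transcribed.
So FubH is not produced.
LomR is constitutively active in this strain.
With repressor LomR bound, *orvM* is not transcribed.

OFF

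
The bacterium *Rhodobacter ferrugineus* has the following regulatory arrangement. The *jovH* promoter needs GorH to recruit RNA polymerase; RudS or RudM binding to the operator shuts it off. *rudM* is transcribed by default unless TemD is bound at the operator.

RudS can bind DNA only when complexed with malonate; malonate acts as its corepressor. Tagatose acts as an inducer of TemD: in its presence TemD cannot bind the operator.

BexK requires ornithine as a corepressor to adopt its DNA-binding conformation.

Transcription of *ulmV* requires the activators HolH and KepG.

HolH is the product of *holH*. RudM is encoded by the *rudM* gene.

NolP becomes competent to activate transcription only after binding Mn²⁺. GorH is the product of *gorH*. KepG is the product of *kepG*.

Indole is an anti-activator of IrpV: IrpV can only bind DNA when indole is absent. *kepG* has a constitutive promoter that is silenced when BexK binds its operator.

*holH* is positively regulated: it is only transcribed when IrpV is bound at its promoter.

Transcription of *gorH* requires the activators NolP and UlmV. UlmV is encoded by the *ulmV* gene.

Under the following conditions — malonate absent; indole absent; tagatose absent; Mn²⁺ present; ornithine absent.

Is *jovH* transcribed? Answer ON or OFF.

Malonate is absent, so RudS is inactive.
Mn²⁺ is present, so NolP is active.
Indole is absent, so IrpV is active.
No repressor is bound and IrpV is active, so *holH* is transcribed.
So HolH is produced and active.
Ornithine is absent, so BexK is inactive.
With no repressor bound, *kepG* is transcribed.
So KepG is produced and active.
No repressor is bound and HolH and KepG are active, so *ulmV* is transcribed.
So UlmV is produced and active.
No repressor is bound and NolP and UlmV are active, so *gorH* is transcribed.
So GorH is produced and active.
Tagatose is absent, so TemD is active.
With repressor TemD bound, *rudM* is not transcribed.
So RudM is not produced.
No repressor is bound and GorH is active, so *jovH* is transcribed.

ON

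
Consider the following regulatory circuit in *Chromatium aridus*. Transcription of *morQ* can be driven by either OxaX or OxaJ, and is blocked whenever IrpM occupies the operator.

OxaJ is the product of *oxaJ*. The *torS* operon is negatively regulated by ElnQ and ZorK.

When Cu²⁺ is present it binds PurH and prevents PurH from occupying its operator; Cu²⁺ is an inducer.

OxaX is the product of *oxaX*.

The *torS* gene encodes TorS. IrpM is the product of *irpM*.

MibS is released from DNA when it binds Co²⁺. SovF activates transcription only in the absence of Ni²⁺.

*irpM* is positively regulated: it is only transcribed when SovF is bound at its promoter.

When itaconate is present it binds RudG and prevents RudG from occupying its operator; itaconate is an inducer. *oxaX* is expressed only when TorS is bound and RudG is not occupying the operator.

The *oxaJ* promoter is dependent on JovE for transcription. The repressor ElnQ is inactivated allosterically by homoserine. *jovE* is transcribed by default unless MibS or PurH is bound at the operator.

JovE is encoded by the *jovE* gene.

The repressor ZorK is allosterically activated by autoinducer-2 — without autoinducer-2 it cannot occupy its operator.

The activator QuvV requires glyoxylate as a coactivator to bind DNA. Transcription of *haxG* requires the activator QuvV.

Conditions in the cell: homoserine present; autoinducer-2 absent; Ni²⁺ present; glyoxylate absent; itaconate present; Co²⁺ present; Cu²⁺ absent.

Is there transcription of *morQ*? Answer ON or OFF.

Itaconate is present, so RudG is inactive.
Homoserine is present, so ElnQ is inactive.
Autoinducer-2 is absent, so ZorK is inactive.
With no repressor bound, *torS* is transcribed.
So TorS is produced and active.
No repressor is bound and TorS is active, so *oxaX* is transcribed.
So OxaX is produced and active.
Ni²⁺ is present, so SovF is inactive.
Required activator SovF is absent, so *irpM* is not transcribed.
So IrpM is not produced.
Co²⁺ is present, so MibS is inactive.
Cu²⁺ is absent, so PurH is active.
With repressor PurH bound, *jovE* is not transcribed.
So JovE is not produced.
Required activator JovE is absent, so *oxaJ* is not transcribed.
So OxaJ is not produced.
Activator OxaX is present, so *morQ* is transcribed.

ON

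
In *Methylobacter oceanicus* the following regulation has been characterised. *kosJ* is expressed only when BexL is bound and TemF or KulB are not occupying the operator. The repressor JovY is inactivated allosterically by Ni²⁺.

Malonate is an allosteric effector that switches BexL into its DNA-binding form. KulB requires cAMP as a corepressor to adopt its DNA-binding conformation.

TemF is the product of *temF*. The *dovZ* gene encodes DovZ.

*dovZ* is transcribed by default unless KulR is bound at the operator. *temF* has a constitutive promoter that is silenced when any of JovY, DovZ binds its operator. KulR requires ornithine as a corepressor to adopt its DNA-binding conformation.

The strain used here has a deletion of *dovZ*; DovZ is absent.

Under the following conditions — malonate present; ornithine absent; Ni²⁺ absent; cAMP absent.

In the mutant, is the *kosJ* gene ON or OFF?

Malonate is present, so BexL is active.
Ni²⁺ is absent, so JovY is active.
DovZ is non-functional in this strain, so it has no effect.
With repressor JovY bound, *temF* is not transcribed.
So TemF is not produced.
cAMP is absent, so KulB is inactive.
No repressor is bound and BexL is active, so *kosJ* is transcribed.

ON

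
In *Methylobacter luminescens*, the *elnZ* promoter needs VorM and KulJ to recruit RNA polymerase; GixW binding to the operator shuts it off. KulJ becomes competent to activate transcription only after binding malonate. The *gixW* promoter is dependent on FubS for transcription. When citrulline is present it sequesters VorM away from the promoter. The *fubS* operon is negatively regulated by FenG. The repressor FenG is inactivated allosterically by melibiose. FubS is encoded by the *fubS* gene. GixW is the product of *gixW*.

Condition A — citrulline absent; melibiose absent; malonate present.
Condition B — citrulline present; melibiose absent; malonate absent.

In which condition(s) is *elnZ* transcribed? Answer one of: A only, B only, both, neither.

A only

Condition A:
Citrulline is absent, so VorM is active.
Melibiose is absent, so FenG is active.
With repressor FenG bound, *fubS* is not transcribed.
So FubS is not produced.
Required activator FubS is absent, so *gixW* is not transcribed.
So GixW is not produced.
Malonate is present, so KulJ is active.
No repressor is bound and VorM and KulJ are active, so *elnZ* is transcribed.
→ *elnZ* is ON in A.
Condition B:
Citrulline is present, so VorM is inactive.
Melibiose is absent, so FenG is active.
With repressor FenG bound, *fubS* is not transcribed.
So FubS is not produced.
Required activator FubS is absent, so *gixW* is not transcribed.
So GixW is not produced.
Malonate is absent, so KulJ is inactive.
Required activator VorM is absent, so *elnZ* is not transcribed.
→ *elnZ* is OFF in B.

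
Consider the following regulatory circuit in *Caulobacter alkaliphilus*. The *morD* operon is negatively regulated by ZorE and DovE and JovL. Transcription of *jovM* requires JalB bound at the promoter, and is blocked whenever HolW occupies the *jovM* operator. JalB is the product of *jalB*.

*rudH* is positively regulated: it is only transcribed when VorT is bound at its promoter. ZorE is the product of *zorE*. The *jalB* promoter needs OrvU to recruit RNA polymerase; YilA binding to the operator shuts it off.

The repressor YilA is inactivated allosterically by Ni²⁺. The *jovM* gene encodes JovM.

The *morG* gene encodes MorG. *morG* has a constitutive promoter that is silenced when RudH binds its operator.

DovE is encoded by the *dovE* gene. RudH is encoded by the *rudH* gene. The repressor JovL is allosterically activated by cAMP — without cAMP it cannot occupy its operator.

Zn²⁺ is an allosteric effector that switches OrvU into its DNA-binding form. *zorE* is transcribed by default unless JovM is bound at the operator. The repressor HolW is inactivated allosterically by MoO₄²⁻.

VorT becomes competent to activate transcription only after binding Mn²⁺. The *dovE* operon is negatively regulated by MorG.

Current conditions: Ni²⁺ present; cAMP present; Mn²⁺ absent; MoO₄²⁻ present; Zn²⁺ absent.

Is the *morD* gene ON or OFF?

OFF

MoO₄²⁻ is present, so HolW is inactive.
Zn²⁺ is absent, so OrvU is inactive.
Ni²⁺ is present, so YilA is inactive.
Required activator OrvU is absent, so *jalB* is not transcribed.
So JalB is not produced.
Required activator JalB is absent, so *jovM* is not transcribed.
So JovM is not produced.
With no repressor bound, *zorE* is transcribed.
So ZorE is produced and active.
Mn²⁺ is absent, so VorT is inactive.
Required activator VorT is absent, so *rudH* is not transcribed.
So RudH is not produced.
With no repressor bound, *morG* is transcribed.
So MorG is produced and active.
With repressor MorG bound, *dovE* is not transcribed.
So DovE is not produced.
cAMP is present, so JovL is active.
With repressor ZorE bound, *morD* is not transcribed.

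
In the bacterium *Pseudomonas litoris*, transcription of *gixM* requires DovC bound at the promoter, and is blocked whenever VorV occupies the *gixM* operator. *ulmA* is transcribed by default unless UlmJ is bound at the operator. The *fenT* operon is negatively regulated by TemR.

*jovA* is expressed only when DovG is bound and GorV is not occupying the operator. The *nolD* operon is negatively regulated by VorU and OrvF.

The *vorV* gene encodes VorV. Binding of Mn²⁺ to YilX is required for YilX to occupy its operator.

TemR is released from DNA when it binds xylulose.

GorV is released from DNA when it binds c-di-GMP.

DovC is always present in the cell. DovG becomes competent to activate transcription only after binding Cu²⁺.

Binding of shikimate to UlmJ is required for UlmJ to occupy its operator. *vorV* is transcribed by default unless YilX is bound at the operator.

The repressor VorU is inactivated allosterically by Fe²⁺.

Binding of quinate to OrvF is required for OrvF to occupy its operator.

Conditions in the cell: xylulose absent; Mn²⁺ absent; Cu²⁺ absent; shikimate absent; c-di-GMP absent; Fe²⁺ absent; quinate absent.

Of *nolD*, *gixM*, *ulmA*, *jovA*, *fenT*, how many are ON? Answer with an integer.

1

Fe²⁺ is absent, so VorU is active.
Quinate is absent, so OrvF is inactive.
With repressor VorU bound, *nolD* is not transcribed.
→ *nolD* is OFF.
DovC is produced constitutively and is active.
Mn²⁺ is absent, so YilX is inactive.
With no repressor bound, *vorV* is transcribed.
So VorV is produced and active.
With repressor VorV bound, *gixM* is not transcribed.
→ *gixM* is OFF.
Shikimate is absent, so UlmJ is inactive.
With no repressor bound, *ulmA* is transcribed.
→ *ulmA* is ON.
c-di-GMP is absent, so GorV is active.
Cu²⁺ is absent, so DovG is inactive.
With repressor GorV bound, *jovA* is not transcribed.
→ *jovA* is OFF.
Xylulose is absent, so TemR is active.
With repressor TemR bound, *fenT* is not transcribed.
→ *fenT* is OFF.
1 of the 5 genes is transcribed.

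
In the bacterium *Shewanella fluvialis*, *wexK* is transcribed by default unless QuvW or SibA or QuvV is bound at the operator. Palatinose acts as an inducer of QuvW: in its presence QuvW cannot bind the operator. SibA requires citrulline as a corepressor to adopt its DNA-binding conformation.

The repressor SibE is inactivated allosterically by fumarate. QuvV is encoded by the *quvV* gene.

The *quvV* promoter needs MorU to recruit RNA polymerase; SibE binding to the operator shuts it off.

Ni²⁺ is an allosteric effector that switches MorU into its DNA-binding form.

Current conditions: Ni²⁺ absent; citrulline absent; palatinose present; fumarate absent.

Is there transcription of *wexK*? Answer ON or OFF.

ON

Palatinose is present, so QuvW is inactive.
Citrulline is absent, so SibA is inactive.
Ni²⁺ is absent, so MorU is inactive.
Fumarate is absent, so SibE is active.
With repressor SibE bound, *quvV* is not transcribed.
So QuvV is not produced.
With no repressor bound, *wexK* is transcribed.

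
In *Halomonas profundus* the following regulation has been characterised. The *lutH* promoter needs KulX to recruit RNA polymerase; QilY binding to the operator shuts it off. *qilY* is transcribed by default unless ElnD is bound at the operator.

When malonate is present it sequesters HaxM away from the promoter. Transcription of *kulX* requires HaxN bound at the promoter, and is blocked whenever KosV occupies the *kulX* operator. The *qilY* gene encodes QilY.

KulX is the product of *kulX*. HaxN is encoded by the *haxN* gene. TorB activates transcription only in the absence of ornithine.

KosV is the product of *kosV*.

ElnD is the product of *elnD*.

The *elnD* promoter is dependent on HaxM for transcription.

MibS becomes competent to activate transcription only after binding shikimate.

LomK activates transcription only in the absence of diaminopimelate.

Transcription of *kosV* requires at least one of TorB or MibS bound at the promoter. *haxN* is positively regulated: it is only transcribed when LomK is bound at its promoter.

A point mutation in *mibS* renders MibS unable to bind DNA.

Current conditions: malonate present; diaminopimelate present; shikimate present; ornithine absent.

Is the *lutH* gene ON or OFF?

Diaminopimelate is present, so LomK is inactive.
Required activator LomK is absent, so *haxN* is not transcribed.
So HaxN is not produced.
Ornithine is absent, so TorB is active.
MibS is non-functional in this strain, so it has no effect.
Activator TorB is present, so *kosV* is transcribed.
So KosV is produced and active.
With repressor KosV bound, *kulX* is not transcribed.
So KulX is not produced.
Malonate is present, so HaxM is inactive.
Required activator HaxM is absent, so *elnD* is not transcribed.
So ElnD is not produced.
With no repressor bound, *qilY* is transcribed.
So QilY is produced and active.
With repressor QilY bound, *lutH* is not transcribed.

OFF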